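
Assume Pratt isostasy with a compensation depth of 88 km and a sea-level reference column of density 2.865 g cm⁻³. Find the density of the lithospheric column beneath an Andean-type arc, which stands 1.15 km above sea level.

Pratt balance: ρ_ref D = ρ (D + h).
ρ = ρ_ref D/(D + h) = 2.865 × 88 km/(88 km + 1.15 km) = 2.83 g cm⁻³.

2.83 g cm⁻³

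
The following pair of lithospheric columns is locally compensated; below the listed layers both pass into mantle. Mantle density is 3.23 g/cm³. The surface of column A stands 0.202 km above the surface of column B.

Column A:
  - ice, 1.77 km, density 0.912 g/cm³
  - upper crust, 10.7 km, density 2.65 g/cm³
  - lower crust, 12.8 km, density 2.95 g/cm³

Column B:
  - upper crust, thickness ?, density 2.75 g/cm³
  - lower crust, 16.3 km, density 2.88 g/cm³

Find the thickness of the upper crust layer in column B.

Take the compensation level at the base of the deeper column (depth z_c below the surface of column A) and equate Σ ρ_i t_i down to z_c; mantle fills any gap and the z_c terms cancel.
Column A: 1.77×0.912 + 10.7×2.65 + 12.8×2.95 + (z_c − 25.27)×3.23
Column B: 0.202×0 + x×2.75 + 16.3×2.88 + (z_c − 0.202 − 16.3 − x)×3.23
The z_c×3.23 term appears on both sides and cancels. Collect the known terms of each column as K = Σ(ρt)_known − 3.23 × (depth of known layers): K_A = 67.72924 − 3.23×25.27 = −13.89286; K_B = 46.944 − 3.23×(0.202 + 16.3) = −6.35746.
Balance: K_A = K_B − x×(3.23 − 2.75), so x = (K_B − K_A)/(3.23 − 2.75) = 7.5354/0.48 = 15.7 km.

15.7 km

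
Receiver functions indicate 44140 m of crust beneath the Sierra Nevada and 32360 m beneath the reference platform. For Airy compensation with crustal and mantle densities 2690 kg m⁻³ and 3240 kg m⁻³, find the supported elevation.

Excess crust Δ = 44140 m − 32360 m = 11780 m, split between elevation h and root r with h + r = Δ.
Airy balance ρ_c h = (ρ_m − ρ_c) r gives r = h ρ_c/(ρ_m − ρ_c), so h (1 + ρ_c/(ρ_m − ρ_c)) = Δ, i.e. h = Δ (ρ_m − ρ_c)/ρ_m.
h = 11780 m × 550/3240 = 2000 m.

2000 m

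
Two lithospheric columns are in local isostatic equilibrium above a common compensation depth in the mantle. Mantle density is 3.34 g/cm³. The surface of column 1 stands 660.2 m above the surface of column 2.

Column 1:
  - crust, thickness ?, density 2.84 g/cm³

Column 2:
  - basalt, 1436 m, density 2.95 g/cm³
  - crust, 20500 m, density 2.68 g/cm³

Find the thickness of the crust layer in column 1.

Take the compensation level at the base of the deeper column (depth z_c below the surface of column 1) and equate Σ ρ_i t_i down to z_c; mantle fills any gap and the z_c terms cancel.
Column 1: x×2.84 + (z_c − 0 − x)×3.34
Column 2: 660.2×0 + 1436×2.95 + 20500×2.68 + (z_c − 660.2 − 21936)×3.34
The z_c×3.34 term appears on both sides and cancels. Collect the known terms of each column as K = Σ(ρt)_known − 3.34 × (depth of known layers): K_1 = 0 − 3.34×0 = 0; K_2 = 59176.2 − 3.34×(660.2 + 21936) = −16295.108.
Balance: K_1 − x×(3.34 − 2.84) = K_2, so x = (K_1 − K_2)/(3.34 − 2.84) = 16295.1/0.5 = 32600 m.

32600 m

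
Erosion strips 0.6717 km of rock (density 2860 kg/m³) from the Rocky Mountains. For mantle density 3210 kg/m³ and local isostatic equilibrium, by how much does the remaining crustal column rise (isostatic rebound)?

Unloading: uplift u = e ρ_c/ρ_m = 0.6717 km × 2860/3210 = 0.598 km.

0.598 km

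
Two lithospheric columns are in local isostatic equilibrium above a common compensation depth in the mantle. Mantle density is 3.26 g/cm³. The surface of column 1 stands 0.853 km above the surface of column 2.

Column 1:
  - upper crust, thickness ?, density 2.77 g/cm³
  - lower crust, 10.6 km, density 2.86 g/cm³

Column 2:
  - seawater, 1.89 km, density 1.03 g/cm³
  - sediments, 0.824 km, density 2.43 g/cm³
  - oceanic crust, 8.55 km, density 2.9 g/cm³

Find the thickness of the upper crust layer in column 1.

13.3 km

Take the compensation level at the base of the deeper column (depth z_c below the surface of column 1) and equate Σ ρ_i t_i down to z_c; mantle fills any gap and the z_c terms cancel.
Column 1: x×2.77 + 10.6×2.86 + (z_c − 10.6 − x)×3.26
Column 2: 0.853×0 + 1.89×1.03 + 0.824×2.43 + 8.55×2.9 + (z_c − 0.853 − 11.264)×3.26
The z_c×3.26 term appears on both sides and cancels. Collect the known terms of each column as K = Σ(ρt)_known − 3.26 × (depth of known layers): K_1 = 30.316 − 3.26×10.6 = −4.24; K_2 = 28.74402 − 3.26×(0.853 + 11.264) = −10.7574.
Balance: K_1 − x×(3.26 − 2.77) = K_2, so x = (K_1 − K_2)/(3.26 − 2.77) = 6.5174/0.49 = 13.3 km.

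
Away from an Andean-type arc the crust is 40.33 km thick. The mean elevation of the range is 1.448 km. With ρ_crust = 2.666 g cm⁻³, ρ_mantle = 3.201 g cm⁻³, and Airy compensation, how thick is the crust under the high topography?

Root depth r = h ρ_c / (ρ_m − ρ_c) = 1.448 km × 2.666 / 0.535 = 7.216 km.
Total thickness = T + h + r = 40.33 km + 1.448 km + 7.216 km = 49 km.

49 km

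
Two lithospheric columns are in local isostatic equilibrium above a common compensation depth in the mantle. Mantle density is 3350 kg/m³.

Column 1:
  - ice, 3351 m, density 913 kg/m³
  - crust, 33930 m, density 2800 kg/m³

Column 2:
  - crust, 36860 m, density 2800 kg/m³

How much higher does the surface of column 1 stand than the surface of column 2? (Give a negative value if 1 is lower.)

For any compensation level in the mantle, the mantle terms cancel and isostasy reduces to e = (Σt_1 − Σt_2) − (Σ(ρt)_1 − Σ(ρt)_2) / ρ_m.
Σt_1 = 37281 m; Σt_2 = 36860 m; Σ(ρt)_1 = 98063463; Σ(ρt)_2 = 103208000 (in m·kg/m³).
e = (37281 − 36860) − (98063463 − 103208000) / 3350 = 1960 m.

1960 m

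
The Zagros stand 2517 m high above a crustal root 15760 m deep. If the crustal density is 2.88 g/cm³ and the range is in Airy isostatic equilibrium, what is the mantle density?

3.34 g/cm³

Airy balance: ρ_c h = (ρ_m − ρ_c) r → ρ_m = ρ_c (1 + h/r).
ρ_m = 2.88 × (1 + 2517 m/15760 m) = 3.34 g/cm³.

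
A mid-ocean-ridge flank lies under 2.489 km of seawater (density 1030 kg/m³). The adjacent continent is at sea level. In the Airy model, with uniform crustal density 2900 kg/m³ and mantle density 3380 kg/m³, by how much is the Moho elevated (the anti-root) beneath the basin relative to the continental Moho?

In Airy isostatic equilibrium: replacing crust with seawater at the top is compensated by replacing crust with mantle at the base: d (ρ_c − ρ_w) = a (ρ_m − ρ_c).
a = d (ρ_c − ρ_w)/(ρ_m − ρ_c) = 2.489 km × 1870/480 = 9.7 km.

9.7 km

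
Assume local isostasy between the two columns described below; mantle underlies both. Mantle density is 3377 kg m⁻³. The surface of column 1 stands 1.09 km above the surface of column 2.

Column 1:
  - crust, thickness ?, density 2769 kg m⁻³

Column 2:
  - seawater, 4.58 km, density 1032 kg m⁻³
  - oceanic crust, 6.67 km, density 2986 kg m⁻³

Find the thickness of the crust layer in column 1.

28 km

Take the compensation level at the base of the deeper column (depth z_c below the surface of column 1) and equate Σ ρ_i t_i down to z_c; mantle fills any gap and the z_c terms cancel.
Column 1: x×2769 + (z_c − 0 − x)×3377
Column 2: 1.09×0 + 4.58×1032 + 6.67×2986 + (z_c − 1.09 − 11.25)×3377
The z_c×3377 term appears on both sides and cancels. Collect the known terms of each column as K = Σ(ρt)_known − 3377 × (depth of known layers): K_1 = 0 − 3377×0 = 0; K_2 = 24643.18 − 3377×(1.09 + 11.25) = −17029.
Balance: K_1 − x×(3377 − 2769) = K_2, so x = (K_1 − K_2)/(3377 − 2769) = 17029/608 = 28 km.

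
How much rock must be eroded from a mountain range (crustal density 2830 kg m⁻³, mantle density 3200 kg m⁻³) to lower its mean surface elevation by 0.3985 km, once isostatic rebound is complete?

Net drop Δ = e − u = e − e ρ_c/ρ_m = e (ρ_m − ρ_c)/ρ_m.
e = Δ ρ_m/(ρ_m − ρ_c) = 0.3985 km × 3200/370 = 3.45 km.

3.45 km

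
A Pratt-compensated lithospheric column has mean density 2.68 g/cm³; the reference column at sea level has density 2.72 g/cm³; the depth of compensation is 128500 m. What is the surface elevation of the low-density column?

ρ_ref D = ρ (D + h) → h = D (ρ_ref − ρ)/ρ.
h = 128500 m × (2.72 − 2.68)/2.68 = 1920 m.

1920 m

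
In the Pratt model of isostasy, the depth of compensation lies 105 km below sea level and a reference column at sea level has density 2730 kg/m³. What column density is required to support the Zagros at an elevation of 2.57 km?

2660 kg/m³

Pratt balance: ρ_ref D = ρ (D + h).
ρ = ρ_ref D/(D + h) = 2730 × 105 km/(105 km + 2.57 km) = 2660 kg/m³.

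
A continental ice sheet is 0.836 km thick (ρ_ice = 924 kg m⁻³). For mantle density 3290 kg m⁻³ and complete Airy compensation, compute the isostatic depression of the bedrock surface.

Balancing pressure at the compensation depth: the ice load ρ_ice t is balanced by mantle displaced below, ρ_m s.
s = t ρ_ice / ρ_m = 0.836 km × 924/3290 = 0.235 km.

0.235 km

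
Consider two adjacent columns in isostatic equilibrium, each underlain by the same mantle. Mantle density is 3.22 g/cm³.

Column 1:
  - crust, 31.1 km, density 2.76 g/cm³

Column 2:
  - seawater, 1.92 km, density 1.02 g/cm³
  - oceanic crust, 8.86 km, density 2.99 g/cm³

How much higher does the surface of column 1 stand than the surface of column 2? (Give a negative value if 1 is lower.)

2.5 km

For any compensation level in the mantle, the mantle terms cancel and isostasy reduces to e = (Σt_1 − Σt_2) − (Σ(ρt)_1 − Σ(ρt)_2) / ρ_m.
Σt_1 = 31.1 km; Σt_2 = 10.78 km; Σ(ρt)_1 = 85.836; Σ(ρt)_2 = 28.4498 (in km·g/cm³).
e = (31.1 − 10.78) − (85.836 − 28.4498) / 3.22 = 2.5 km.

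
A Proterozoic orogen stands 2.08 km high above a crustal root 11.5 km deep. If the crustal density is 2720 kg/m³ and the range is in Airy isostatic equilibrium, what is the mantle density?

Airy balance: ρ_c h = (ρ_m − ρ_c) r → ρ_m = ρ_c (1 + h/r).
ρ_m = 2720 × (1 + 2.08 km/11.5 km) = 3210 kg/m³.

3210 kg/m³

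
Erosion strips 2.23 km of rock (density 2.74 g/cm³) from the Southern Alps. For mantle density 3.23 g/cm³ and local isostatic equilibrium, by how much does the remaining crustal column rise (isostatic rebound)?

Unloading: uplift u = e ρ_c/ρ_m = 2.23 km × 2.74/3.23 = 1.89 km.

1.89 km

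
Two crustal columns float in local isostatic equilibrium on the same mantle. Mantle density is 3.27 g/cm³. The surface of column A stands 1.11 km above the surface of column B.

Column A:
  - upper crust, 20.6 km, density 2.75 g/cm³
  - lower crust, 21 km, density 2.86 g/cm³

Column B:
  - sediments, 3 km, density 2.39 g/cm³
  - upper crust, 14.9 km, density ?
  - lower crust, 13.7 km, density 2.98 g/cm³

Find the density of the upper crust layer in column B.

Take the compensation level at the base of the deeper column (depth z_c below the surface of column A) and equate Σ ρ_i t_i down to z_c; mantle fills any gap and the z_c terms cancel.
Column A: 20.6×2.75 + 21×2.86 + (z_c − 41.6)×3.27
Column B: 1.11×0 + 3×2.39 + 14.9×ρ + 13.7×2.98 + (z_c − 1.11 − 31.6)×3.27
The z_c×3.27 term appears on both sides and cancels. Collect the known terms of each column as K = Σ(ρt)_known − 3.27 × (depth of known layers): K_A = 116.71 − 3.27×41.6 = −19.322; K_B = 47.996 − 3.27×(1.11 + 31.6) = −58.9657.
Balance: K_A = K_B + 14.9×ρ, so ρ = (K_A − K_B)/14.9 = 39.6437/14.9 = 2.66 g/cm³.

2.66 g/cm³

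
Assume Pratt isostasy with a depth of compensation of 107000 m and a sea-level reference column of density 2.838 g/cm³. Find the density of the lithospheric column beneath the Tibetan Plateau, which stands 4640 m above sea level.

Pratt balance: ρ_ref D = ρ (D + h).
ρ = ρ_ref D/(D + h) = 2.838 × 107000 m/(107000 m + 4640 m) = 2.72 g/cm³.

2.72 g/cm³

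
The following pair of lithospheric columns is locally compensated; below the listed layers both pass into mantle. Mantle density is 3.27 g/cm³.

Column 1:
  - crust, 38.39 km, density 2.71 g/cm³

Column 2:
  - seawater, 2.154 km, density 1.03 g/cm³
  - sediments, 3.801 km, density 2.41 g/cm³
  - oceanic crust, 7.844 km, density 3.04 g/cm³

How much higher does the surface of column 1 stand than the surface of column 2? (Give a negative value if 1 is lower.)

3.55 km

For any compensation level in the mantle, the mantle terms cancel and isostasy reduces to e = (Σt_1 − Σt_2) − (Σ(ρt)_1 − Σ(ρt)_2) / ρ_m.
Σt_1 = 38.39 km; Σt_2 = 13.799 km; Σ(ρt)_1 = 104.0369; Σ(ρt)_2 = 35.22479 (in km·g/cm³).
e = (38.39 − 13.799) − (104.0369 − 35.22479) / 3.27 = 3.55 km.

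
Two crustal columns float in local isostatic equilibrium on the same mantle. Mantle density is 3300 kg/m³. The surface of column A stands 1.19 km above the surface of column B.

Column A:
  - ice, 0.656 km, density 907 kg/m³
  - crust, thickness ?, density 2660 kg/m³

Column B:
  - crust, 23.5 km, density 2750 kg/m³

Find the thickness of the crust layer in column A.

Take the compensation level at the base of the deeper column (depth z_c below the surface of column A) and equate Σ ρ_i t_i down to z_c; mantle fills any gap and the z_c terms cancel.
Column A: 0.656×907 + x×2660 + (z_c − 0.656 − x)×3300
Column B: 1.19×0 + 23.5×2750 + (z_c − 1.19 − 23.5)×3300
The z_c×3300 term appears on both sides and cancels. Collect the known terms of each column as K = Σ(ρt)_known − 3300 × (depth of known layers): K_A = 594.992 − 3300×0.656 = −1569.808; K_B = 64625 − 3300×(1.19 + 23.5) = −16852.
Balance: K_A − x×(3300 − 2660) = K_B, so x = (K_A − K_B)/(3300 − 2660) = 15282.2/640 = 23.9 km.

23.9 km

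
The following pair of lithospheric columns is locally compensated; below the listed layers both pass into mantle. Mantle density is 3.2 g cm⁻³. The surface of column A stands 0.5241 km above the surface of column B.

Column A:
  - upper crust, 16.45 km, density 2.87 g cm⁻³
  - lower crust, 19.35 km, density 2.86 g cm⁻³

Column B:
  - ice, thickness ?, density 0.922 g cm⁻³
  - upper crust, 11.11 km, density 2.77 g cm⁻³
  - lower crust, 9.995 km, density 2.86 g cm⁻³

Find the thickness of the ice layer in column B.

Take the compensation level at the base of the deeper column (depth z_c below the surface of column A) and equate Σ ρ_i t_i down to z_c; mantle fills any gap and the z_c terms cancel.
Column A: 16.45×2.87 + 19.35×2.86 + (z_c − 35.8)×3.2
Column B: 0.5241×0 + x×0.922 + 11.11×2.77 + 9.995×2.86 + (z_c − 0.5241 − 21.105 − x)×3.2
The z_c×3.2 term appears on both sides and cancels. Collect the known terms of each column as K = Σ(ρt)_known − 3.2 × (depth of known layers): K_A = 102.5525 − 3.2×35.8 = −12.0075; K_B = 59.3604 − 3.2×(0.5241 + 21.105) = −9.85272.
Balance: K_A = K_B − x×(3.2 − 0.922), so x = (K_B − K_A)/(3.2 − 0.922) = 2.15478/2.278 = 0.946 km.

0.946 km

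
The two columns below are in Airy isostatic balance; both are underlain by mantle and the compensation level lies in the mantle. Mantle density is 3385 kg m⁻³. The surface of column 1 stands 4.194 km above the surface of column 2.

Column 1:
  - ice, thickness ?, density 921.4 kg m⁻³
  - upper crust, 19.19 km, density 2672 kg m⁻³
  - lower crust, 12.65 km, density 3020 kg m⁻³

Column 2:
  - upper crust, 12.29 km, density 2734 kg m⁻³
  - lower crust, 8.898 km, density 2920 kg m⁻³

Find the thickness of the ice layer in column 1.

Take the compensation level at the base of the deeper column (depth z_c below the surface of column 1) and equate Σ ρ_i t_i down to z_c; mantle fills any gap and the z_c terms cancel.
Column 1: x×921.4 + 19.19×2672 + 12.65×3020 + (z_c − 31.84 − x)×3385
Column 2: 4.194×0 + 12.29×2734 + 8.898×2920 + (z_c − 4.194 − 21.188)×3385
The z_c×3385 term appears on both sides and cancels. Collect the known terms of each column as K = Σ(ρt)_known − 3385 × (depth of known layers): K_1 = 89478.68 − 3385×31.84 = −18299.72; K_2 = 59583.02 − 3385×(4.194 + 21.188) = −26335.05.
Balance: K_1 − x×(3385 − 921.4) = K_2, so x = (K_1 − K_2)/(3385 − 921.4) = 8035.33/2463.6 = 3.26 km.

3.26 km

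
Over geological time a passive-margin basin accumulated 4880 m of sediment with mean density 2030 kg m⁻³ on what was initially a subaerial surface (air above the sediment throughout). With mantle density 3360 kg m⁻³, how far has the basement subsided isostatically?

2950 m

Subaerial load: s = t ρ_sed / ρ_m = 4880 m × 2030/3360 = 2950 m.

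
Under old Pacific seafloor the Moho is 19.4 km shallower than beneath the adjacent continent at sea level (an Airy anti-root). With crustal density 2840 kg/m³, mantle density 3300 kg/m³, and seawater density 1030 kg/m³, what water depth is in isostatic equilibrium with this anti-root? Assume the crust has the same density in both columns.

Replacing a thickness d of crust by seawater at the top must be balanced by replacing crust with mantle at the base: d (ρ_c − ρ_w) = a (ρ_m − ρ_c).
d = a (ρ_m − ρ_c)/(ρ_c − ρ_w) = 19.4 km × 460/1810 = 4.93 km.

4.93 km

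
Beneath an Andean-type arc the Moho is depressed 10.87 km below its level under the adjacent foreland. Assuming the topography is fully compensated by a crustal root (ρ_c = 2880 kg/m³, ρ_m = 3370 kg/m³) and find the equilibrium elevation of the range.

For local isostatic compensation: ρ_c h = (ρ_m − ρ_c) r.
h = r (ρ_m − ρ_c) / ρ_c = 10.87 km × (3370 − 2880) / 2880 = 1.85 km.

1.85 km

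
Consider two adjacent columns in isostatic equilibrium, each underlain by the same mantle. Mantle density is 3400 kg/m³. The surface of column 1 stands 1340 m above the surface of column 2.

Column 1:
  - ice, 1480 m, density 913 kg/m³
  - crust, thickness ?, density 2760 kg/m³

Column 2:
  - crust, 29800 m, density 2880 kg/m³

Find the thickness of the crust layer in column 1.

25600 m

Take the compensation level at the base of the deeper column (depth z_c below the surface of column 1) and equate Σ ρ_i t_i down to z_c; mantle fills any gap and the z_c terms cancel.
Column 1: 1480×913 + x×2760 + (z_c − 1480 − x)×3400
Column 2: 1340×0 + 29800×2880 + (z_c − 1340 − 29800)×3400
The z_c×3400 term appears on both sides and cancels. Collect the known terms of each column as K = Σ(ρt)_known − 3400 × (depth of known layers): K_1 = 1351240 − 3400×1480 = −3680760; K_2 = 85824000 − 3400×(1340 + 29800) = −20052000.
Balance: K_1 − x×(3400 − 2760) = K_2, so x = (K_1 − K_2)/(3400 − 2760) = 16371200/640 = 25600 m.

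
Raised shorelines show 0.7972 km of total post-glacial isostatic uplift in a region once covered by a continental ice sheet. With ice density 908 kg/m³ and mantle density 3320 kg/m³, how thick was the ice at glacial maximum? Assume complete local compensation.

2.91 km

u = t ρ_ice/ρ_m → t = u ρ_m/ρ_ice = 0.7972 km × 3320/908 = 2.91 km.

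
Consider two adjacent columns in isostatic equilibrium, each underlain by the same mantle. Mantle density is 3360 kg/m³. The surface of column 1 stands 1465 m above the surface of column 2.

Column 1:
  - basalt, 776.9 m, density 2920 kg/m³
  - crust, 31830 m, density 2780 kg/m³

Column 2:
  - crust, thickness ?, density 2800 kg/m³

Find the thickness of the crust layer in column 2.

Take the compensation level at the base of the deeper column (depth z_c below the surface of column 1) and equate Σ ρ_i t_i down to z_c; mantle fills any gap and the z_c terms cancel.
Column 1: 776.9×2920 + 31830×2780 + (z_c − 32606.9)×3360
Column 2: 1465×0 + x×2800 + (z_c − 1465 − 0 − x)×3360
The z_c×3360 term appears on both sides and cancels. Collect the known terms of each column as K = Σ(ρt)_known − 3360 × (depth of known layers): K_1 = 90755948 − 3360×32606.9 = −18803236; K_2 = 0 − 3360×(1465 + 0) = −4922400.
Balance: K_1 = K_2 − x×(3360 − 2800), so x = (K_2 − K_1)/(3360 − 2800) = 13880800/560 = 24800 m.

24800 m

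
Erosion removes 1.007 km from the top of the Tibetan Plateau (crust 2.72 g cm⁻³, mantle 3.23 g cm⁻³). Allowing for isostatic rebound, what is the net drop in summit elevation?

0.159 km

Rebound u = e ρ_c/ρ_m = 1.007 km × 2.72/3.23 = 0.848 km.
Net surface drop = e − u = 1.007 km − 0.848 km = e (ρ_m − ρ_c)/ρ_m = 0.159 km.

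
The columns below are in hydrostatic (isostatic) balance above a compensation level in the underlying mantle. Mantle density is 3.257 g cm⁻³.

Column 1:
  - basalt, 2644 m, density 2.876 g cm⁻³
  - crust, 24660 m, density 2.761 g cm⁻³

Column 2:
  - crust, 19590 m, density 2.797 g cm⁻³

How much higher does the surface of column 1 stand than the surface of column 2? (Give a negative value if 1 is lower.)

For any compensation level in the mantle, the mantle terms cancel and isostasy reduces to e = (Σt_1 − Σt_2) − (Σ(ρt)_1 − Σ(ρt)_2) / ρ_m.
Σt_1 = 27304 m; Σt_2 = 19590 m; Σ(ρt)_1 = 75690.404; Σ(ρt)_2 = 54793.23 (in m·g cm⁻³).
e = (27304 − 19590) − (75690.404 − 54793.23) / 3.257 = 1300 m.

1300 m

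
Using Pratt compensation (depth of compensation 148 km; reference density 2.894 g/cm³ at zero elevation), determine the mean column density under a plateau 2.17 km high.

Pratt balance: ρ_ref D = ρ (D + h).
ρ = ρ_ref D/(D + h) = 2.894 × 148 km/(148 km + 2.17 km) = 2.85 g/cm³.

2.85 g/cm³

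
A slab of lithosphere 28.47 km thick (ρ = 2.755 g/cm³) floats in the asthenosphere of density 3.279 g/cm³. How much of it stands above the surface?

Floating equilibrium: submerged depth d = t ρ_obj/ρ_fluid = 28.47 km × 2.755/3.279 = 23.92 km.
Freeboard = t − d = 28.47 km − 23.92 km = 4.55 km.

4.55 km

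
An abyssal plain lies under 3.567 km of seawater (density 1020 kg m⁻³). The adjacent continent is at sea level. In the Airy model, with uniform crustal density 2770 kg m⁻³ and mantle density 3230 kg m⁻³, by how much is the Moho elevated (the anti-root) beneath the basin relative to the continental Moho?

Balancing pressure at the compensation depth: replacing crust with seawater at the top is compensated by replacing crust with mantle at the base: d (ρ_c − ρ_w) = a (ρ_m − ρ_c).
a = d (ρ_c − ρ_w)/(ρ_m − ρ_c) = 3.567 km × 1750/460 = 13.6 km.

13.6 km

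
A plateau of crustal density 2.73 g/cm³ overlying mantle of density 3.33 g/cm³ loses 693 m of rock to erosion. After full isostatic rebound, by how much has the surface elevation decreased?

Rebound u = e ρ_c/ρ_m = 693 m × 2.73/3.33 = 568.1 m.
Net surface drop = e − u = 693 m − 568.1 m = e (ρ_m − ρ_c)/ρ_m = 125 m.

125 m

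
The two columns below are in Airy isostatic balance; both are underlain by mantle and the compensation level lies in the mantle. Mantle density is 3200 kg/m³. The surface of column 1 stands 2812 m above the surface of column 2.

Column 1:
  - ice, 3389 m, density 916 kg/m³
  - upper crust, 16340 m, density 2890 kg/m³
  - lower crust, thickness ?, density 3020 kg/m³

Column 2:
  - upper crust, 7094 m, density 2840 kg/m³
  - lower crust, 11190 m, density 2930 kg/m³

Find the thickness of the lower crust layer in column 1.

Take the compensation level at the base of the deeper column (depth z_c below the surface of column 1) and equate Σ ρ_i t_i down to z_c; mantle fills any gap and the z_c terms cancel.
Column 1: 3389×916 + 16340×2890 + x×3020 + (z_c − 19729 − x)×3200
Column 2: 2812×0 + 7094×2840 + 11190×2930 + (z_c − 2812 − 18284)×3200
The z_c×3200 term appears on both sides and cancels. Collect the known terms of each column as K = Σ(ρt)_known − 3200 × (depth of known layers): K_1 = 50326924 − 3200×19729 = −12805876; K_2 = 52933660 − 3200×(2812 + 18284) = −14573540.
Balance: K_1 − x×(3200 − 3020) = K_2, so x = (K_1 − K_2)/(3200 − 3020) = 1767660/180 = 9820 m.

9820 m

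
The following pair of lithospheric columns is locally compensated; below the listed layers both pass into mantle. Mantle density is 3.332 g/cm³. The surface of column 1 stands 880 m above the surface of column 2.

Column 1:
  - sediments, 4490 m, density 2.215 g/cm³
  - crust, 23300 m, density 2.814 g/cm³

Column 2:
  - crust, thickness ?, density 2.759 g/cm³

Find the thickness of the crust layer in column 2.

Take the compensation level at the base of the deeper column (depth z_c below the surface of column 1) and equate Σ ρ_i t_i down to z_c; mantle fills any gap and the z_c terms cancel.
Column 1: 4490×2.215 + 23300×2.814 + (z_c − 27790)×3.332
Column 2: 880×0 + x×2.759 + (z_c − 880 − 0 − x)×3.332
The z_c×3.332 term appears on both sides and cancels. Collect the known terms of each column as K = Σ(ρt)_known − 3.332 × (depth of known layers): K_1 = 75511.55 − 3.332×27790 = −17084.73; K_2 = 0 − 3.332×(880 + 0) = −2932.16.
Balance: K_1 = K_2 − x×(3.332 − 2.759), so x = (K_2 − K_1)/(3.332 − 2.759) = 14152.6/0.573 = 24700 m.

24700 m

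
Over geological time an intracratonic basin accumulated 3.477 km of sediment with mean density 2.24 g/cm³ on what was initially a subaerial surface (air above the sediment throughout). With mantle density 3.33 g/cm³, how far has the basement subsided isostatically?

Subaerial load: s = t ρ_sed / ρ_m = 3.477 km × 2.24/3.33 = 2.34 km.

2.34 km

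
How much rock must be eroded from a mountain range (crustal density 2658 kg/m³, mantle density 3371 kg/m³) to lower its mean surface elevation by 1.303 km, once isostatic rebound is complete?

Net drop Δ = e − u = e − e ρ_c/ρ_m = e (ρ_m − ρ_c)/ρ_m.
e = Δ ρ_m/(ρ_m − ρ_c) = 1.303 km × 3371/713 = 6.16 km.

6.16 km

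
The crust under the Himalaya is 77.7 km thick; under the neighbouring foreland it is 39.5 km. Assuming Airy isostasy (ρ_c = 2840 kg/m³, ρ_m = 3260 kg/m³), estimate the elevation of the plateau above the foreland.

4.92 km

Excess crust Δ = 77.7 km − 39.5 km = 38.2 km, split between elevation h and root r with h + r = Δ.
Airy balance ρ_c h = (ρ_m − ρ_c) r gives r = h ρ_c/(ρ_m − ρ_c), so h (1 + ρ_c/(ρ_m − ρ_c)) = Δ, i.e. h = Δ (ρ_m − ρ_c)/ρ_m.
h = 38.2 km × 420/3260 = 4.92 km.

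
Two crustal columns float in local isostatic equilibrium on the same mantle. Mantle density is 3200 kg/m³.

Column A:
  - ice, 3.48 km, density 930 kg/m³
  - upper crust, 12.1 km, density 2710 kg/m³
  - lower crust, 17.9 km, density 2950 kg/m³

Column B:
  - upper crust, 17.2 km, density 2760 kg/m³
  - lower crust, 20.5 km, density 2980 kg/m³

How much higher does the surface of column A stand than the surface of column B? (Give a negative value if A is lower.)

For any compensation level in the mantle, the mantle terms cancel and isostasy reduces to e = (Σt_A − Σt_B) − (Σ(ρt)_A − Σ(ρt)_B) / ρ_m.
Σt_A = 33.48 km; Σt_B = 37.7 km; Σ(ρt)_A = 88832.4; Σ(ρt)_B = 108562 (in km·kg/m³).
e = (33.48 − 37.7) − (88832.4 − 108562) / 3200 = 1.95 km.

1.95 km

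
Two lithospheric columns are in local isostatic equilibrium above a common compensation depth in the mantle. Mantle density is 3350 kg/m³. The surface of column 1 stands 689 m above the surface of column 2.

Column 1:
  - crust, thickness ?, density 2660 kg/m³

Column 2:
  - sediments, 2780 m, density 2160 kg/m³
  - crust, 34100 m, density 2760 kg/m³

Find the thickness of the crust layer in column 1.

Take the compensation level at the base of the deeper column (depth z_c below the surface of column 1) and equate Σ ρ_i t_i down to z_c; mantle fills any gap and the z_c terms cancel.
Column 1: x×2660 + (z_c − 0 − x)×3350
Column 2: 689×0 + 2780×2160 + 34100×2760 + (z_c − 689 − 36880)×3350
The z_c×3350 term appears on both sides and cancels. Collect the known terms of each column as K = Σ(ρt)_known − 3350 × (depth of known layers): K_1 = 0 − 3350×0 = 0; K_2 = 100120800 − 3350×(689 + 36880) = −25735350.
Balance: K_1 − x×(3350 − 2660) = K_2, so x = (K_1 − K_2)/(3350 − 2660) = 25735400/690 = 37300 m.

37300 m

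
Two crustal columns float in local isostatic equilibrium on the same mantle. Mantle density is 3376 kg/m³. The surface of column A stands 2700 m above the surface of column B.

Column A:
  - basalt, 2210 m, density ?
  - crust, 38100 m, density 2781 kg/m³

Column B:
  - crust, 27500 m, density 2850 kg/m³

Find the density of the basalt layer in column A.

Take the compensation level at the base of the deeper column (depth z_c below the surface of column A) and equate Σ ρ_i t_i down to z_c; mantle fills any gap and the z_c terms cancel.
Column A: 2210×ρ + 38100×2781 + (z_c − 40310)×3376
Column B: 2700×0 + 27500×2850 + (z_c − 2700 − 27500)×3376
The z_c×3376 term appears on both sides and cancels. Collect the known terms of each column as K = Σ(ρt)_known − 3376 × (depth of known layers): K_A = 105956100 − 3376×40310 = −30130460; K_B = 78375000 − 3376×(2700 + 27500) = −23580200.
Balance: K_A + 2210×ρ = K_B, so ρ = (K_B − K_A)/2210 = 6550260/2210 = 2960 kg/m³.

2960 kg/m³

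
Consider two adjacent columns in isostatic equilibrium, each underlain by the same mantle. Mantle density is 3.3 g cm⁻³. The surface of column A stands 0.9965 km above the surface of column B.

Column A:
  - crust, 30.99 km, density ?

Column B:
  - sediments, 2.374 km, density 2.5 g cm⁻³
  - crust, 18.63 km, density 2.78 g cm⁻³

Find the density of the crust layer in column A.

2.82 g cm⁻³

Take the compensation level at the base of the deeper column (depth z_c below the surface of column A) and equate Σ ρ_i t_i down to z_c; mantle fills any gap and the z_c terms cancel.
Column A: 30.99×ρ + (z_c − 30.99)×3.3
Column B: 0.9965×0 + 2.374×2.5 + 18.63×2.78 + (z_c − 0.9965 − 21.004)×3.3
The z_c×3.3 term appears on both sides and cancels. Collect the known terms of each column as K = Σ(ρt)_known − 3.3 × (depth of known layers): K_A = 0 − 3.3×30.99 = −102.267; K_B = 57.7264 − 3.3×(0.9965 + 21.004) = −14.87525.
Balance: K_A + 30.99×ρ = K_B, so ρ = (K_B − K_A)/30.99 = 87.3918/30.99 = 2.82 g cm⁻³.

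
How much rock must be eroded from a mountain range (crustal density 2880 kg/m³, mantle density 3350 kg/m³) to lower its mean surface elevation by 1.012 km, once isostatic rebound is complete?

Net drop Δ = e − u = e − e ρ_c/ρ_m = e (ρ_m − ρ_c)/ρ_m.
e = Δ ρ_m/(ρ_m − ρ_c) = 1.012 km × 3350/470 = 7.21 km.

7.21 km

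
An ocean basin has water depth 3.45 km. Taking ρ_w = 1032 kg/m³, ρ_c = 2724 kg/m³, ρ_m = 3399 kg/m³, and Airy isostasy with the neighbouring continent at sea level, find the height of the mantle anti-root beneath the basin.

8.65 km

By Archimedes' principle applied to the lithosphere: replacing crust with seawater at the top is compensated by replacing crust with mantle at the base: d (ρ_c − ρ_w) = a (ρ_m − ρ_c).
a = d (ρ_c − ρ_w)/(ρ_m − ρ_c) = 3.45 km × 1692/675 = 8.65 km.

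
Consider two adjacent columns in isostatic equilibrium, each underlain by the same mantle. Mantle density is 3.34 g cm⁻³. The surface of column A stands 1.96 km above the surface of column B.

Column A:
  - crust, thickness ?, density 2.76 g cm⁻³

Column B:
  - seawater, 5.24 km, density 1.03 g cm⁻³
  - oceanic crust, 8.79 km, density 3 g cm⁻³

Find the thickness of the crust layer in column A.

37.3 km

Take the compensation level at the base of the deeper column (depth z_c below the surface of column A) and equate Σ ρ_i t_i down to z_c; mantle fills any gap and the z_c terms cancel.
Column A: x×2.76 + (z_c − 0 − x)×3.34
Column B: 1.96×0 + 5.24×1.03 + 8.79×3 + (z_c − 1.96 − 14.03)×3.34
The z_c×3.34 term appears on both sides and cancels. Collect the known terms of each column as K = Σ(ρt)_known − 3.34 × (depth of known layers): K_A = 0 − 3.34×0 = 0; K_B = 31.7672 − 3.34×(1.96 + 14.03) = −21.6394.
Balance: K_A − x×(3.34 − 2.76) = K_B, so x = (K_A − K_B)/(3.34 − 2.76) = 21.6394/0.58 = 37.3 km.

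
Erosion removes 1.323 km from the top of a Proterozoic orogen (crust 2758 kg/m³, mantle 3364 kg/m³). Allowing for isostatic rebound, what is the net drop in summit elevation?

Rebound u = e ρ_c/ρ_m = 1.323 km × 2758/3364 = 1.085 km.
Net surface drop = e − u = 1.323 km − 1.085 km = e (ρ_m − ρ_c)/ρ_m = 0.238 km.

0.238 km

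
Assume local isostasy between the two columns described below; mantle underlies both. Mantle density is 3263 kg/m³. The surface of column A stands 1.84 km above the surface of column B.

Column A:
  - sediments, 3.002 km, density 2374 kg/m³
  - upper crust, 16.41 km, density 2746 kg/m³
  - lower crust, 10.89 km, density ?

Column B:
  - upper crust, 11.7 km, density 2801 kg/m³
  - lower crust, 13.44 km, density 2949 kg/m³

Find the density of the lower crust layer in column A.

2850 kg/m³

Take the compensation level at the base of the deeper column (depth z_c below the surface of column A) and equate Σ ρ_i t_i down to z_c; mantle fills any gap and the z_c terms cancel.
Column A: 3.002×2374 + 16.41×2746 + 10.89×ρ + (z_c − 30.302)×3263
Column B: 1.84×0 + 11.7×2801 + 13.44×2949 + (z_c − 1.84 − 25.14)×3263
The z_c×3263 term appears on both sides and cancels. Collect the known terms of each column as K = Σ(ρt)_known − 3263 × (depth of known layers): K_A = 52188.608 − 3263×30.302 = −46686.818; K_B = 72406.26 − 3263×(1.84 + 25.14) = −15629.48.
Balance: K_A + 10.89×ρ = K_B, so ρ = (K_B − K_A)/10.89 = 31057.3/10.89 = 2850 kg/m³.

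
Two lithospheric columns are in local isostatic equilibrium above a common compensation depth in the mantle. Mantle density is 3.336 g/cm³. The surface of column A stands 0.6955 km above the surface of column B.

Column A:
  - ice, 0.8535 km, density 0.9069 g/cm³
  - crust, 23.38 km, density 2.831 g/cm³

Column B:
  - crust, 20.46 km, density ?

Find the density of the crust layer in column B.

Take the compensation level at the base of the deeper column (depth z_c below the surface of column A) and equate Σ ρ_i t_i down to z_c; mantle fills any gap and the z_c terms cancel.
Column A: 0.8535×0.9069 + 23.38×2.831 + (z_c − 24.2335)×3.336
Column B: 0.6955×0 + 20.46×ρ + (z_c − 0.6955 − 20.46)×3.336
The z_c×3.336 term appears on both sides and cancels. Collect the known terms of each column as K = Σ(ρt)_known − 3.336 × (depth of known layers): K_A = 66.9628192 − 3.336×24.2335 = −13.8801369; K_B = 0 − 3.336×(0.6955 + 20.46) = −70.574748.
Balance: K_A = K_B + 20.46×ρ, so ρ = (K_A − K_B)/20.46 = 56.6946/20.46 = 2.77 g/cm³.

2.77 g/cm³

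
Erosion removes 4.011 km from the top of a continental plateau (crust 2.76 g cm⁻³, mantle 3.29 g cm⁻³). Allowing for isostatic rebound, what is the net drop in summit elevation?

Rebound u = e ρ_c/ρ_m = 4.011 km × 2.76/3.29 = 3.365 km.
Net surface drop = e − u = 4.011 km − 3.365 km = e (ρ_m − ρ_c)/ρ_m = 0.646 km.

0.646 km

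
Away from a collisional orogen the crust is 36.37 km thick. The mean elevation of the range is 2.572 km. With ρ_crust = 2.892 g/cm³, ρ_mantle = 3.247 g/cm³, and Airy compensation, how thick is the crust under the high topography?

Root depth r = h ρ_c / (ρ_m − ρ_c) = 2.572 km × 2.892 / 0.355 = 20.95 km.
Total thickness = T + h + r = 36.37 km + 2.572 km + 20.95 km = 59.9 km.

59.9 km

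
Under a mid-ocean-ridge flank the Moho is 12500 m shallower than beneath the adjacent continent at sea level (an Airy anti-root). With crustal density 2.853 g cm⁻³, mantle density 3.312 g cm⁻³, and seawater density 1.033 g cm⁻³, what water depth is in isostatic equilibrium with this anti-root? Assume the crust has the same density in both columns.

Replacing a thickness d of crust by seawater at the top must be balanced by replacing crust with mantle at the base: d (ρ_c − ρ_w) = a (ρ_m − ρ_c).
d = a (ρ_m − ρ_c)/(ρ_c − ρ_w) = 12500 m × 0.459/1.82 = 3150 m.

3150 m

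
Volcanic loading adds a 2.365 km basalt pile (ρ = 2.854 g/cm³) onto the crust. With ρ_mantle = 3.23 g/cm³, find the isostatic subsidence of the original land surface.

2.09 km

Subaerial loading: s = t ρ_load / ρ_m.
s = 2.365 km × 2.854/3.23 = 2.09 km.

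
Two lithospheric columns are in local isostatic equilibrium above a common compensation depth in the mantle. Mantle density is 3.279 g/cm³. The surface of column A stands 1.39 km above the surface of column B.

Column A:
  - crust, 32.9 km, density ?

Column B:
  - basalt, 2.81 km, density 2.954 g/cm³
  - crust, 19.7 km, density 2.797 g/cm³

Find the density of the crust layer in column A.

Take the compensation level at the base of the deeper column (depth z_c below the surface of column A) and equate Σ ρ_i t_i down to z_c; mantle fills any gap and the z_c terms cancel.
Column A: 32.9×ρ + (z_c − 32.9)×3.279
Column B: 1.39×0 + 2.81×2.954 + 19.7×2.797 + (z_c − 1.39 − 22.51)×3.279
The z_c×3.279 term appears on both sides and cancels. Collect the known terms of each column as K = Σ(ρt)_known − 3.279 × (depth of known layers): K_A = 0 − 3.279×32.9 = −107.8791; K_B = 63.40164 − 3.279×(1.39 + 22.51) = −14.96646.
Balance: K_A + 32.9×ρ = K_B, so ρ = (K_B − K_A)/32.9 = 92.9126/32.9 = 2.82 g/cm³.

2.82 g/cm³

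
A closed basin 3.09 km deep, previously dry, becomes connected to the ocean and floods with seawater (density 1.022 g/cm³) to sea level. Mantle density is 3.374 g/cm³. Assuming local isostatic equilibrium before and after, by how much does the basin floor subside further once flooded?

After flooding the water column is d + s deep. Its weight must equal the weight of mantle displaced by the extra subsidence s: (d + s) ρ_w = s ρ_m.
s = d ρ_w / (ρ_m − ρ_w) = 3.09 km × 1.022/(3.374 − 1.022) = 1.34 km.

1.34 km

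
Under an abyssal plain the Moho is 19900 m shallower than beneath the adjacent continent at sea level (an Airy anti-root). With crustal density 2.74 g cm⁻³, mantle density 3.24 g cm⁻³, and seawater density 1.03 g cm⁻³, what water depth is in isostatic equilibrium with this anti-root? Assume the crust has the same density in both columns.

Replacing a thickness d of crust by seawater at the top must be balanced by replacing crust with mantle at the base: d (ρ_c − ρ_w) = a (ρ_m − ρ_c).
d = a (ρ_m − ρ_c)/(ρ_c − ρ_w) = 19900 m × 0.5/1.71 = 5820 m.

5820 m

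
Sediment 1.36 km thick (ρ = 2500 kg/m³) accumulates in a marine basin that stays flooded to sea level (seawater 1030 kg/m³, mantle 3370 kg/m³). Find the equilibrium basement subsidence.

0.854 km

Submarine loading: the sediment displaces seawater, and the subsidence is in turn flooded, so s (ρ_m − ρ_w) = t (ρ_sed − ρ_w).
s = 1.36 km × (2500 − 1030) / (3370 − 1030) = 0.854 km.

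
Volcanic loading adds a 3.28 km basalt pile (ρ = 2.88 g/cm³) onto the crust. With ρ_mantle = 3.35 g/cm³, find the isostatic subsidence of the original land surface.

2.82 km

Subaerial loading: s = t ρ_load / ρ_m.
s = 3.28 km × 2.88/3.35 = 2.82 km.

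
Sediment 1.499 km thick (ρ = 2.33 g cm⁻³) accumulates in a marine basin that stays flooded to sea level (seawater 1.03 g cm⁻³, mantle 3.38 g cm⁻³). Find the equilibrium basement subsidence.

Submarine loading: the sediment displaces seawater, and the subsidence is in turn flooded, so s (ρ_m − ρ_w) = t (ρ_sed − ρ_w).
s = 1.499 km × (2.33 − 1.03) / (3.38 − 1.03) = 0.829 km.

0.829 km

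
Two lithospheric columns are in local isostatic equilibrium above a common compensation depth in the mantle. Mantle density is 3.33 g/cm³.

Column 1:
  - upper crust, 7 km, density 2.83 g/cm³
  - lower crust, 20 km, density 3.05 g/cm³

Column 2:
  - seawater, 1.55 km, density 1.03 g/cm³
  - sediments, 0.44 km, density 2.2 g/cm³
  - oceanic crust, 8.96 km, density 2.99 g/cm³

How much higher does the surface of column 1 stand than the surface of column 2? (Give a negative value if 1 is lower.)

0.598 km

For any compensation level in the mantle, the mantle terms cancel and isostasy reduces to e = (Σt_1 − Σt_2) − (Σ(ρt)_1 − Σ(ρt)_2) / ρ_m.
Σt_1 = 27 km; Σt_2 = 10.95 km; Σ(ρt)_1 = 80.81; Σ(ρt)_2 = 29.3549 (in km·g/cm³).
e = (27 − 10.95) − (80.81 − 29.3549) / 3.33 = 0.598 km.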